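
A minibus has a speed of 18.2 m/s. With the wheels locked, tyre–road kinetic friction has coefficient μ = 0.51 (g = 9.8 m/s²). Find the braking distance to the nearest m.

Braking distance ≈ 33 m

a = μg = 0.51 × 9.8 = 4.998 m/s².
Braking distance = v²/(2a) = 18.2000² / (2 × 4.998) = 331.240 / 9.996 = 33.137 m.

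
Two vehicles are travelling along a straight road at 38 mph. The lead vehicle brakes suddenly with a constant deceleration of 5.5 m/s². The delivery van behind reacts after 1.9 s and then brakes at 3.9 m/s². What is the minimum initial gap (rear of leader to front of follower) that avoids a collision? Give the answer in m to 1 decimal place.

38 mph × 0.44704 = 16.9875 m/s.
Leader travels v²/(2a_L) = 288.575 / 11.000 = 26.234 m before stopping.
Follower covers v·t_r = 16.9875 × 1.9 = 32.276 m while reacting, then v²/(2a_F) = 288.575 / 7.800 = 36.997 m while braking, for a total of 32.276 + 36.997 = 69.273 m.
Since a_F ≤ a_L and the follower starts braking later, the follower is never slower than the leader, so the closest approach is when both have stopped.
Minimum gap = 69.273 − 26.234 = 43.039 m.

Minimum gap ≈ 43.0 m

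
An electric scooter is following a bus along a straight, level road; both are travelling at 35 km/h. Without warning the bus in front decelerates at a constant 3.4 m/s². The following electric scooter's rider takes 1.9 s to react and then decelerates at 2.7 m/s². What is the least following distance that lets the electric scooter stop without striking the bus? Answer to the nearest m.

35 km/h ÷ 3.6 = 9.7222 m/s.
Leader travels v²/(2a_L) = 94.521 / 6.800 = 13.900 m before stopping.
Follower covers v·t_r = 9.7222 × 1.9 = 18.472 m while reacting, then v²/(2a_F) = 94.521 / 5.400 = 17.504 m while braking, for a total of 18.472 + 17.504 = 35.976 m.
Since a_F ≤ a_L and the follower starts braking later, the follower is never slower than the leader, so the closest approach is when both have stopped.
Minimum gap = 35.976 − 13.900 = 22.076 m.

Minimum gap ≈ 22 m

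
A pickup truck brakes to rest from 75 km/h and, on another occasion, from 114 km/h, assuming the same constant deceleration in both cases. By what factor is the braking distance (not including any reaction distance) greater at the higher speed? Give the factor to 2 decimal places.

Factor ≈ 2.31

Braking distance d = v²/(2a), so with a fixed, d ∝ v².
Factor = (114/75)² = 1.5200² = 2.3104.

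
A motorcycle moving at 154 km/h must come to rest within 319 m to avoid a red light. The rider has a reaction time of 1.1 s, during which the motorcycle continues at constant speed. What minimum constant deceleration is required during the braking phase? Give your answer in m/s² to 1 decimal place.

154 km/h ÷ 3.6 = 42.7778 m/s.
Distance covered during reaction = 42.7778 × 1.1 = 47.056 m.
Distance available for braking: 319 − 47.056 = 271.944 m.
v² = 2a·d ⇒ a = v²/(2d) = 42.7778² / (2 × 271.944) = 1829.940 / 543.888 = 3.3646 m/s².

Required deceleration ≈ 3.4 m/s²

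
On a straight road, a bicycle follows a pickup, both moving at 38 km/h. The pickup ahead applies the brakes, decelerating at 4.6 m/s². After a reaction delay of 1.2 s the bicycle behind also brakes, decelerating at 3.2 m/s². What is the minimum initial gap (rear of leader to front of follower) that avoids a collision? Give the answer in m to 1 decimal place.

Minimum gap ≈ 18.0 m

38 km/h ÷ 3.6 = 10.5556 m/s.
Leader travels v²/(2a_L) = 111.421 / 9.200 = 12.111 m before stopping.
Follower covers v·t_r = 10.5556 × 1.2 = 12.667 m while reacting, then v²/(2a_F) = 111.421 / 6.400 = 17.410 m while braking, for a total of 12.667 + 17.410 = 30.077 m.
Since a_F ≤ a_L and the follower starts braking later, the follower is never slower than the leader, so the closest approach is when both have stopped.
Minimum gap = 30.077 − 12.111 = 17.966 m.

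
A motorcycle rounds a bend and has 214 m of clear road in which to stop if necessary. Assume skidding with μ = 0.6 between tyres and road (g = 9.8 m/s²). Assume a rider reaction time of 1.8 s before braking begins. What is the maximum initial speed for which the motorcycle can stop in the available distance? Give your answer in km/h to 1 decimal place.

Maximum speed ≈ 146.5 km/h

a = μg = 0.6 × 9.8 = 5.880 m/s².
Stopping distance: v·t_r + v²/(2a) = 214 with t_r = 1.8 s and a = 5.880 m/s².
So v² + 21.168 v − 2516.64 = 0.
Positive root: v = −a·t_r + √((a·t_r)² + 2a·d) = −10.584 + √(112.021 + 2516.64) = 40.6865 m/s.
40.6865 m/s × 3.6 = 146.471 km/h.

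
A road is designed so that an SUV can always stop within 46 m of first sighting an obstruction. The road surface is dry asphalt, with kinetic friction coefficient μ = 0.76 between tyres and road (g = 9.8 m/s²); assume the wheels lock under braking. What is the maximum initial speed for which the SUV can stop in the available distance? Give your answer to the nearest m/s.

a = μg = 0.76 × 9.8 = 7.448 m/s².
v²/(2a) = d ⇒ v = √(2 × 7.448 × 46) = √685.22 = 26.1767 m/s.

Maximum speed ≈ 26 m/s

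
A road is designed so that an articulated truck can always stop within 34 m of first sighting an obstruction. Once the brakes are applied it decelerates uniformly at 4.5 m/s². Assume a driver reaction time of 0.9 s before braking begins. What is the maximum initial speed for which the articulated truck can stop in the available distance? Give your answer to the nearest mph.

Stopping distance: v·t_r + v²/(2a) = 34 with t_r = 0.9 s and a = 4.500 m/s².
So v² + 8.100 v − 306.00 = 0.
Positive root: v = −a·t_r + √((a·t_r)² + 2a·d) = −4.050 + √(16.402 + 306.00) = 13.9056 m/s.
13.9056 m/s ÷ 0.44704 = 31.106 mph.

Maximum speed ≈ 31 mph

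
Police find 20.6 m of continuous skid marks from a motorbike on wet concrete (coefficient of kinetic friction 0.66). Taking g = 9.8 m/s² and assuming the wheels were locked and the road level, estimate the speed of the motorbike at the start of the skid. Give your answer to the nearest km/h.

Initial speed ≈ 59 km/h

Deceleration a = μg = 0.66 × 9.8 = 6.468 m/s².
v = √(2a·d) = √(2 × 6.468 × 20.6) = √266.482 = 16.3243 m/s.
= 16.3243 × 3.6 = 58.767 km/h.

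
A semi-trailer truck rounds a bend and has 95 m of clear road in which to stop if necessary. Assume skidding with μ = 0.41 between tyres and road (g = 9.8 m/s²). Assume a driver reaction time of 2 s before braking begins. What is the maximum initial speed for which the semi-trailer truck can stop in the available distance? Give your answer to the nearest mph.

Maximum speed ≈ 46 mph

a = μg = 0.41 × 9.8 = 4.018 m/s².
Stopping distance: v·t_r + v²/(2a) = 95 with t_r = 2 s and a = 4.018 m/s².
So v² + 16.072 v − 763.42 = 0.
Positive root: v = −a·t_r + √((a·t_r)² + 2a·d) = −8.036 + √(64.577 + 763.42) = 20.7389 m/s.
20.7389 m/s ÷ 0.44704 = 46.392 mph.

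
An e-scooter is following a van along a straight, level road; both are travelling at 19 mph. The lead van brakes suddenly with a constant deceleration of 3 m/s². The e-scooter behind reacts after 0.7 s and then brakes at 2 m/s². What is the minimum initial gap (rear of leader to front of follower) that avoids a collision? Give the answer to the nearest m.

19 mph × 0.44704 = 8.4938 m/s.
Leader travels v²/(2a_L) = 72.145 / 6.000 = 12.024 m before stopping.
Follower covers v·t_r = 8.4938 × 0.7 = 5.946 m while reacting, then v²/(2a_F) = 72.145 / 4.000 = 18.036 m while braking, for a total of 5.946 + 18.036 = 23.982 m.
Since a_F ≤ a_L and the follower starts braking later, the follower is never slower than the leader, so the closest approach is when both have stopped.
Minimum gap = 23.982 − 12.024 = 11.958 m.

Minimum gap ≈ 12 m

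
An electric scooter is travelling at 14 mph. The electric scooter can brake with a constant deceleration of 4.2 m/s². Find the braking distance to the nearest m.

14 mph × 0.44704 = 6.2586 m/s.
Braking distance = v²/(2a) = 6.2586² / (2 × 4.200) = 39.170 / 8.400 = 4.663 m.

Braking distance ≈ 5 m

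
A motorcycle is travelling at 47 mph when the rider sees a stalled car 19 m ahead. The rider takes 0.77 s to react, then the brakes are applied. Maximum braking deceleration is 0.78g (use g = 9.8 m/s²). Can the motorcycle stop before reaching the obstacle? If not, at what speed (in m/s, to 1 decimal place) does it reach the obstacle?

47 mph × 0.44704 = 21.0109 m/s.
a = 0.78 × 9.8 = 7.644 m/s².
Reaction distance = 21.0109 × 0.77 = 16.178 m.
Braking distance needed to stop: v²/(2a) = 441.458 / 15.288 = 28.876 m, so total needed = 16.178 + 28.876 = 45.054 m > 19 m — it cannot stop.
Distance remaining when braking begins: 19 − 16.178 = 2.822 m.
v² = v₀² − 2a·d = 441.458 − 2 × 7.644 × 2.822 = 398.315 m²/s².
v = √398.315 = 19.958 m/s.

No — it strikes the obstacle at 20.0 m/s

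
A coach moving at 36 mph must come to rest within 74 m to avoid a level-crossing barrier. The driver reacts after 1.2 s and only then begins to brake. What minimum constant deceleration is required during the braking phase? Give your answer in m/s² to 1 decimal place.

Required deceleration ≈ 2.4 m/s²

36 mph × 0.44704 = 16.0934 m/s.
Distance covered during reaction = 16.0934 × 1.2 = 19.312 m.
Distance available for braking: 74 − 19.312 = 54.688 m.
v² = 2a·d ⇒ a = v²/(2d) = 16.0934² / (2 × 54.688) = 258.998 / 109.376 = 2.3680 m/s².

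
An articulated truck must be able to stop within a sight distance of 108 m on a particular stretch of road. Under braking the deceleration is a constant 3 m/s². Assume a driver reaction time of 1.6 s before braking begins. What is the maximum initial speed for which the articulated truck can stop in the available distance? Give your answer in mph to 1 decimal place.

Stopping distance: v·t_r + v²/(2a) = 108 with t_r = 1.6 s and a = 3.000 m/s².
So v² + 9.600 v − 648.00 = 0.
Positive root: v = −a·t_r + √((a·t_r)² + 2a·d) = −4.800 + √(23.040 + 648.00) = 21.1044 m/s.
21.1044 m/s ÷ 0.44704 = 47.209 mph.

Maximum speed ≈ 47.2 mph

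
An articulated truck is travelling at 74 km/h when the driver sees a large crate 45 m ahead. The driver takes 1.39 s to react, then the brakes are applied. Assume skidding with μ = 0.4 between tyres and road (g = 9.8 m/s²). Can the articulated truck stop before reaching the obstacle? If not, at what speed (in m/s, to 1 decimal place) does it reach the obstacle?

74 km/h ÷ 3.6 = 20.5556 m/s.
a = μg = 0.4 × 9.8 = 3.920 m/s².
Reaction distance = 20.5556 × 1.39 = 28.572 m.
Braking distance needed to stop: v²/(2a) = 422.533 / 7.840 = 53.895 m, so total needed = 28.572 + 53.895 = 82.467 m > 45 m — it cannot stop.
Distance remaining when braking begins: 45 − 28.572 = 16.428 m.
v² = v₀² − 2a·d = 422.533 − 2 × 3.920 × 16.428 = 293.737 m²/s².
v = √293.737 = 17.139 m/s.

No — it strikes the obstacle at 17.1 m/s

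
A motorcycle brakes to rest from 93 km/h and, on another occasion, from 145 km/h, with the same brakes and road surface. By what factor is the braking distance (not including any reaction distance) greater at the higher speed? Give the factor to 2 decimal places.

Braking distance d = v²/(2a), so with a fixed, d ∝ v².
Factor = (145/93)² = 1.5591² = 2.4308.

Factor ≈ 2.43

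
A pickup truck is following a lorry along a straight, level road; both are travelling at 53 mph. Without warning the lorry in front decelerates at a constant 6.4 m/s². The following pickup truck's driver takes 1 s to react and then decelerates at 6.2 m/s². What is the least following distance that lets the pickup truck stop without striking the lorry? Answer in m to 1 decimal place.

Minimum gap ≈ 25.1 m

53 mph × 0.44704 = 23.6931 m/s.
Leader travels v²/(2a_L) = 561.363 / 12.800 = 43.856 m before stopping.
Follower covers v·t_r = 23.6931 × 1 = 23.693 m while reacting, then v²/(2a_F) = 561.363 / 12.400 = 45.271 m while braking, for a total of 23.693 + 45.271 = 68.964 m.
Since a_F ≤ a_L and the follower starts braking later, the follower is never slower than the leader, so the closest approach is when both have stopped.
Minimum gap = 68.964 − 43.856 = 25.108 m.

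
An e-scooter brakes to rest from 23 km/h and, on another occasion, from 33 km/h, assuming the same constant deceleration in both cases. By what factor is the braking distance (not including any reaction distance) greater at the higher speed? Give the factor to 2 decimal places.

Factor ≈ 2.06

Braking distance d = v²/(2a), so with a fixed, d ∝ v².
Factor = (33/23)² = 1.4348² = 2.0587.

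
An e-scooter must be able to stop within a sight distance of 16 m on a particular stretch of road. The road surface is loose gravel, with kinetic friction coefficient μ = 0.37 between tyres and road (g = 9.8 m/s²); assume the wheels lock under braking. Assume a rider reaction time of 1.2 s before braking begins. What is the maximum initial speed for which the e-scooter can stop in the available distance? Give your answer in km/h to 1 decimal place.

a = μg = 0.37 × 9.8 = 3.626 m/s².
Stopping distance: v·t_r + v²/(2a) = 16 with t_r = 1.2 s and a = 3.626 m/s².
So v² + 8.702 v − 116.03 = 0.
Positive root: v = −a·t_r + √((a·t_r)² + 2a·d) = −4.351 + √(18.931 + 116.03) = 7.2663 m/s.
7.2663 m/s × 3.6 = 26.159 km/h.

Maximum speed ≈ 26.2 km/h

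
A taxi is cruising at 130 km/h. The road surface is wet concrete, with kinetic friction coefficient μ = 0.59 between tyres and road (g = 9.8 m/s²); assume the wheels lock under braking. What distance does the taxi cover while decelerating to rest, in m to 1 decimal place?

Braking distance ≈ 112.8 m

130 km/h ÷ 3.6 = 36.1111 m/s.
a = μg = 0.59 × 9.8 = 5.782 m/s².
Braking distance = v²/(2a) = 36.1111² / (2 × 5.782) = 1304.012 / 11.564 = 112.765 m.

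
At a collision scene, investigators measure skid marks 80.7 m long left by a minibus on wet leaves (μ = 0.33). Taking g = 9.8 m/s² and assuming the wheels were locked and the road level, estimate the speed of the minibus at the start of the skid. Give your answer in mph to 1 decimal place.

Deceleration a = μg = 0.33 × 9.8 = 3.234 m/s².
v = √(2a·d) = √(2 × 3.234 × 80.7) = √521.968 = 22.8466 m/s.
= 22.8466 ÷ 0.44704 = 51.106 mph.

Initial speed ≈ 51.1 mph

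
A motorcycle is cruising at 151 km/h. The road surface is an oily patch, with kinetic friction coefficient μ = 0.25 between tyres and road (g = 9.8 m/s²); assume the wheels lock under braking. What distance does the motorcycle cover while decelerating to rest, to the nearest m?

151 km/h ÷ 3.6 = 41.9444 m/s.
a = μg = 0.25 × 9.8 = 2.450 m/s².
Braking distance = v²/(2a) = 41.9444² / (2 × 2.450) = 1759.333 / 4.900 = 359.048 m.

Braking distance ≈ 359 m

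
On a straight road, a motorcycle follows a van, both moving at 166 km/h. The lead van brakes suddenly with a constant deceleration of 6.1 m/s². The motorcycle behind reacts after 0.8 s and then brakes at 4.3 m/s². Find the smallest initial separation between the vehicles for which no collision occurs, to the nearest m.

Minimum gap ≈ 110 m

166 km/h ÷ 3.6 = 46.1111 m/s.
Leader travels v²/(2a_L) = 2126.234 / 12.200 = 174.281 m before stopping.
Follower covers v·t_r = 46.1111 × 0.8 = 36.889 m while reacting, then v²/(2a_F) = 2126.234 / 8.600 = 247.237 m while braking, for a total of 36.889 + 247.237 = 284.126 m.
Since a_F ≤ a_L and the follower starts braking later, the follower is never slower than the leader, so the closest approach is when both have stopped.
Minimum gap = 284.126 − 174.281 = 109.845 m.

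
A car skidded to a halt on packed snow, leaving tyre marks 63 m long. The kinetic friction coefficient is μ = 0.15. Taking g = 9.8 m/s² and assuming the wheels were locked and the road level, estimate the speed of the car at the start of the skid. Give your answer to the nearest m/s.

Initial speed ≈ 14 m/s

Deceleration a = μg = 0.15 × 9.8 = 1.470 m/s².
v = √(2a·d) = √(2 × 1.470 × 63) = √185.220 = 13.6096 m/s.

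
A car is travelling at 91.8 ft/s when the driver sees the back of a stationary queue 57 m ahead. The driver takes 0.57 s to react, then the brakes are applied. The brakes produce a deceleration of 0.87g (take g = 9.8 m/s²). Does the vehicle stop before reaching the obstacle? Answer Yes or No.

91.8 ft/s × 0.3048 = 27.9806 m/s.
a = 0.87 × 9.8 = 8.526 m/s².
Reaction distance = 27.9806 × 0.57 = 15.949 m.
Braking distance = v²/(2a) = 782.914 / 17.052 = 45.913 m.
Total stopping distance = 15.949 + 45.913 = 61.862 m, vs 57 m available — it cannot stop in time and overshoots by 61.862 − 57 = 4.862 m.

No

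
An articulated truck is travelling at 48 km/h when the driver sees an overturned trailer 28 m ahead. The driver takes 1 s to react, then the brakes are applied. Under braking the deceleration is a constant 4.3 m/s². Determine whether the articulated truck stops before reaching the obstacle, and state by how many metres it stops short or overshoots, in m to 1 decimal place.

48 km/h ÷ 3.6 = 13.3333 m/s.
Reaction distance = 13.3333 × 1 = 13.333 m.
Braking distance = v²/(2a) = 177.777 / 8.600 = 20.672 m.
Total stopping distance = 13.333 + 20.672 = 34.005 m, vs 28 m available — it cannot stop in time and overshoots by 34.005 − 28 = 6.005 m.

No — it overshoots by 6.0 m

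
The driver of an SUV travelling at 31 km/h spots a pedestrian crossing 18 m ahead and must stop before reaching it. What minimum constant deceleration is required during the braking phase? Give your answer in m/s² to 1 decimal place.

31 km/h ÷ 3.6 = 8.6111 m/s.
v² = 2a·d ⇒ a = v²/(2d) = 8.6111² / (2 × 18.000) = 74.151 / 36.000 = 2.0597 m/s².

Required deceleration ≈ 2.1 m/s²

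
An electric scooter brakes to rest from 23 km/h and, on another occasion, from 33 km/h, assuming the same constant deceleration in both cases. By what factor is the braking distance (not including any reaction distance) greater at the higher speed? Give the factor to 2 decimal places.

Braking distance d = v²/(2a), so with a fixed, d ∝ v².
Factor = (33/23)² = 1.4348² = 2.0587.

Factor ≈ 2.06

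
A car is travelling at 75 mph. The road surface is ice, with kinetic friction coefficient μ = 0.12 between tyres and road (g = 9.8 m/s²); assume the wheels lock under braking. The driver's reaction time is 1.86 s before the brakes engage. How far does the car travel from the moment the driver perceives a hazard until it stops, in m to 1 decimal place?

75 mph × 0.44704 = 33.5280 m/s.
a = μg = 0.12 × 9.8 = 1.176 m/s².
Reaction distance = v·t_r = 33.5280 × 1.86 = 62.362 m.
Braking distance = v²/(2a) = 33.5280² / (2 × 1.176) = 1124.127 / 2.352 = 477.945 m.
Total = 62.362 + 477.945 = 540.307 m.

Total stopping distance ≈ 540.3 m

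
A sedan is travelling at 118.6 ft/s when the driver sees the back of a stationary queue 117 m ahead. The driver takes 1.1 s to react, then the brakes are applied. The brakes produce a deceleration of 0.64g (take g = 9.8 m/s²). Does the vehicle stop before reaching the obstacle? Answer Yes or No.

118.6 ft/s × 0.3048 = 36.1493 m/s.
a = 0.64 × 9.8 = 6.272 m/s².
Reaction distance = 36.1493 × 1.1 = 39.764 m.
Braking distance = v²/(2a) = 1306.772 / 12.544 = 104.175 m.
Total stopping distance = 39.764 + 104.175 = 143.939 m, vs 117 m available — it cannot stop in time and overshoots by 143.939 − 117 = 26.939 m.

No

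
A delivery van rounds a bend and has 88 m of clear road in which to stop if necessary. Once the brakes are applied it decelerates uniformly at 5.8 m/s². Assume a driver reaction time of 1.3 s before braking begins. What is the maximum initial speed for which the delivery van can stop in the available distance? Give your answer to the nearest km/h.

Stopping distance: v·t_r + v²/(2a) = 88 with t_r = 1.3 s and a = 5.800 m/s².
So v² + 15.080 v − 1020.80 = 0.
Positive root: v = −a·t_r + √((a·t_r)² + 2a·d) = −7.540 + √(56.852 + 1020.80) = 25.2876 m/s.
25.2876 m/s × 3.6 = 91.035 km/h.

Maximum speed ≈ 91 km/h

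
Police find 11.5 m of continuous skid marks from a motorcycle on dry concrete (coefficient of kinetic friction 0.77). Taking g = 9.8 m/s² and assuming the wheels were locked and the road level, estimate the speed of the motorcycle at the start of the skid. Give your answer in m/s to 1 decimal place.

Initial speed ≈ 13.2 m/s

Deceleration a = μg = 0.77 × 9.8 = 7.546 m/s².
v = √(2a·d) = √(2 × 7.546 × 11.5) = √173.558 = 13.1741 m/s.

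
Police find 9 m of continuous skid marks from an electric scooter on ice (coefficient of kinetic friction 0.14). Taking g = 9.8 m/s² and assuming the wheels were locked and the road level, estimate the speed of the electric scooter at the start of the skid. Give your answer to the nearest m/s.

Deceleration a = μg = 0.14 × 9.8 = 1.372 m/s².
v = √(2a·d) = √(2 × 1.372 × 9) = √24.696 = 4.9695 m/s.

Initial speed ≈ 5 m/s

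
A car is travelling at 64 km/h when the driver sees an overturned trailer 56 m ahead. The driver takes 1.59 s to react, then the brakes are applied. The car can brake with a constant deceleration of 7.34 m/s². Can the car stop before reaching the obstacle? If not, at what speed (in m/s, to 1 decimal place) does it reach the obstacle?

64 km/h ÷ 3.6 = 17.7778 m/s.
Reaction distance = 17.7778 × 1.59 = 28.267 m.
Braking distance = v²/(2a) = 316.050 / 14.680 = 21.529 m.
Total stopping distance = 28.267 + 21.529 = 49.796 m, vs 56 m available — it stops with 56 − 49.796 = 6.204 m to spare.

Yes — it stops about 6.2 m short of the obstacle, so it never reaches it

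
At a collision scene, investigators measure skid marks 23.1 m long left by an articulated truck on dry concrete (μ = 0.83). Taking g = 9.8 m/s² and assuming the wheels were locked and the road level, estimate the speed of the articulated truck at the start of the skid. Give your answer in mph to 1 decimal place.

Initial speed ≈ 43.4 mph

Deceleration a = μg = 0.83 × 9.8 = 8.134 m/s².
v = √(2a·d) = √(2 × 8.134 × 23.1) = √375.791 = 19.3853 m/s.
= 19.3853 ÷ 0.44704 = 43.364 mph.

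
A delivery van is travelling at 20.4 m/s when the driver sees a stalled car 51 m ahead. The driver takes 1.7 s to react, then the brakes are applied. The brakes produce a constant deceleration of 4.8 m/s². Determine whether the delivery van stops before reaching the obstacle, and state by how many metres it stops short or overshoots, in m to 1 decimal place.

Reaction distance = 20.4000 × 1.7 = 34.680 m.
Braking distance = v²/(2a) = 416.160 / 9.600 = 43.350 m.
Total stopping distance = 34.680 + 43.350 = 78.030 m, vs 51 m available — it cannot stop in time and overshoots by 78.030 − 51 = 27.030 m.

No — it overshoots by 27.0 m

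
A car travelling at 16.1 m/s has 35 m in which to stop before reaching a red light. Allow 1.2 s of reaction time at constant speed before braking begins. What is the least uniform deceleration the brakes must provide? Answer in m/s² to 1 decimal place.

Distance covered during reaction = 16.1000 × 1.2 = 19.320 m.
Distance available for braking: 35 − 19.320 = 15.680 m.
v² = 2a·d ⇒ a = v²/(2d) = 16.1000² / (2 × 15.680) = 259.210 / 31.360 = 8.2656 m/s².

Required deceleration ≈ 8.3 m/s²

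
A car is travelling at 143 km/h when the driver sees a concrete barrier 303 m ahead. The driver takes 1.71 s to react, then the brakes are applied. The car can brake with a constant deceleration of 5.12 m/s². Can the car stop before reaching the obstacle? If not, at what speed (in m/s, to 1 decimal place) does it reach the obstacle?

143 km/h ÷ 3.6 = 39.7222 m/s.
Reaction distance = 39.7222 × 1.71 = 67.925 m.
Braking distance = v²/(2a) = 1577.853 / 10.240 = 154.087 m.
Total stopping distance = 67.925 + 154.087 = 222.012 m, vs 303 m available — it stops with 303 − 222.012 = 80.988 m to spare.

Yes — it stops about 81.0 m short of the obstacle, so it never reaches it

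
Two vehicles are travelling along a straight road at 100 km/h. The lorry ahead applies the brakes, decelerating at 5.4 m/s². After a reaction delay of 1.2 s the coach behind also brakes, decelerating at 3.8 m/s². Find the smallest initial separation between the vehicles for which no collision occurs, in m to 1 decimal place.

100 km/h ÷ 3.6 = 27.7778 m/s.
Leader travels v²/(2a_L) = 771.606 / 10.800 = 71.445 m before stopping.
Follower covers v·t_r = 27.7778 × 1.2 = 33.333 m while reacting, then v²/(2a_F) = 771.606 / 7.600 = 101.527 m while braking, for a total of 33.333 + 101.527 = 134.860 m.
Since a_F ≤ a_L and the follower starts braking later, the follower is never slower than the leader, so the closest approach is when both have stopped.
Minimum gap = 134.860 − 71.445 = 63.415 m.

Minimum gap ≈ 63.4 m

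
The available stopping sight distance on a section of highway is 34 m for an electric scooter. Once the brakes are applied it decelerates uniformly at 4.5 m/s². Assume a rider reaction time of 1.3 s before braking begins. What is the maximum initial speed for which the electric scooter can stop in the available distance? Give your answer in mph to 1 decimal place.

Maximum speed ≈ 28.2 mph

Stopping distance: v·t_r + v²/(2a) = 34 with t_r = 1.3 s and a = 4.500 m/s².
So v² + 11.700 v − 306.00 = 0.
Positive root: v = −a·t_r + √((a·t_r)² + 2a·d) = −5.850 + √(34.222 + 306.00) = 12.5951 m/s.
12.5951 m/s ÷ 0.44704 = 28.174 mph.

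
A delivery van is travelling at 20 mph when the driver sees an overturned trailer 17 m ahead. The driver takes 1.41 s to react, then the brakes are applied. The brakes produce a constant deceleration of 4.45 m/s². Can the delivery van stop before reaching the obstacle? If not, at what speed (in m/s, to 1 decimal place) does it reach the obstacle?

No — it strikes the obstacle at 6.4 m/s

20 mph × 0.44704 = 8.9408 m/s.
Reaction distance = 8.9408 × 1.41 = 12.607 m.
Braking distance needed to stop: v²/(2a) = 79.938 / 8.900 = 8.982 m, so total needed = 12.607 + 8.982 = 21.589 m > 17 m — it cannot stop.
Distance remaining when braking begins: 17 − 12.607 = 4.393 m.
v² = v₀² − 2a·d = 79.938 − 2 × 4.450 × 4.393 = 40.840 m²/s².
v = √40.840 = 6.391 m/s.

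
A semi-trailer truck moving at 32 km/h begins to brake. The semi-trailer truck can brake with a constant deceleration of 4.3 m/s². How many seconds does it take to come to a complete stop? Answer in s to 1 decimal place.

32 km/h ÷ 3.6 = 8.8889 m/s.
Braking time = v/a = 8.8889 / 4.300 = 2.067 s.

Braking time ≈ 2.1 s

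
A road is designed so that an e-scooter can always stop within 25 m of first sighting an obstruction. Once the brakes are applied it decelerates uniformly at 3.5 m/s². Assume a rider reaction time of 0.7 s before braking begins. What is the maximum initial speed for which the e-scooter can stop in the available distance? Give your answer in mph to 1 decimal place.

Maximum speed ≈ 24.6 mph

Stopping distance: v·t_r + v²/(2a) = 25 with t_r = 0.7 s and a = 3.500 m/s².
So v² + 4.900 v − 175.00 = 0.
Positive root: v = −a·t_r + √((a·t_r)² + 2a·d) = −2.450 + √(6.003 + 175.00) = 11.0037 m/s.
11.0037 m/s ÷ 0.44704 = 24.615 mph.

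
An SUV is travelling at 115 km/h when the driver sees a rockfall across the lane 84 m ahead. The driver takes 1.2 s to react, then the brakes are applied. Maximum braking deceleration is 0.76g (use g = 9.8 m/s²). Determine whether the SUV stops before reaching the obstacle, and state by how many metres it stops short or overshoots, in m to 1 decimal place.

No — it overshoots by 22.8 m

115 km/h ÷ 3.6 = 31.9444 m/s.
a = 0.76 × 9.8 = 7.448 m/s².
Reaction distance = 31.9444 × 1.2 = 38.333 m.
Braking distance = v²/(2a) = 1020.445 / 14.896 = 68.505 m.
Total stopping distance = 38.333 + 68.505 = 106.838 m, vs 84 m available — it cannot stop in time and overshoots by 106.838 − 84 = 22.838 m.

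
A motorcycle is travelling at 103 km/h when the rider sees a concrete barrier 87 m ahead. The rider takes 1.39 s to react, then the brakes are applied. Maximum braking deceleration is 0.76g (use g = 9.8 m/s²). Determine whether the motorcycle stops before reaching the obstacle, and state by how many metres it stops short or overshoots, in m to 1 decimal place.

103 km/h ÷ 3.6 = 28.6111 m/s.
a = 0.76 × 9.8 = 7.448 m/s².
Reaction distance = 28.6111 × 1.39 = 39.769 m.
Braking distance = v²/(2a) = 818.595 / 14.896 = 54.954 m.
Total stopping distance = 39.769 + 54.954 = 94.723 m, vs 87 m available — it cannot stop in time and overshoots by 94.723 − 87 = 7.723 m.

No — it overshoots by 7.7 m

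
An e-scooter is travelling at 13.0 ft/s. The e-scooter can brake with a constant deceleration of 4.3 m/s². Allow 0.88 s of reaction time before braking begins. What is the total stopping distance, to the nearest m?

Total stopping distance ≈ 5 m

13 ft/s × 0.3048 = 3.9624 m/s.
Reaction distance = v·t_r = 3.9624 × 0.88 = 3.487 m.
Braking distance = v²/(2a) = 3.9624² / (2 × 4.300) = 15.701 / 8.600 = 1.826 m.
Total = 3.487 + 1.826 = 5.313 m.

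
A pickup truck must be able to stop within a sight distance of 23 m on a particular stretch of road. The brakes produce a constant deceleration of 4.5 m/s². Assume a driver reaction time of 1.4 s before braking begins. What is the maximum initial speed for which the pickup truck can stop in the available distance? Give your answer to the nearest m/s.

Stopping distance: v·t_r + v²/(2a) = 23 with t_r = 1.4 s and a = 4.500 m/s².
So v² + 12.600 v − 207.00 = 0.
Positive root: v = −a·t_r + √((a·t_r)² + 2a·d) = −6.300 + √(39.690 + 207.00) = 9.4064 m/s.

Maximum speed ≈ 9 m/s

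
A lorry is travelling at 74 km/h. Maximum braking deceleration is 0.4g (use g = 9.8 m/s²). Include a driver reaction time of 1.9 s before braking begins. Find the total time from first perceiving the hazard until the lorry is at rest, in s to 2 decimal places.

74 km/h ÷ 3.6 = 20.5556 m/s.
a = 0.4 × 9.8 = 3.920 m/s².
Braking time = v/a = 20.5556 / 3.920 = 5.244 s.
Total = 1.9 + 5.244 = 7.144 s.

Total time ≈ 7.14 s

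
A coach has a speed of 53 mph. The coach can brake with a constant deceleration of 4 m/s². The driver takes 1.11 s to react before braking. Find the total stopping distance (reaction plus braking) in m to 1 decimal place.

53 mph × 0.44704 = 23.6931 m/s.
Reaction distance = v·t_r = 23.6931 × 1.11 = 26.299 m.
Braking distance = v²/(2a) = 23.6931² / (2 × 4.000) = 561.363 / 8.000 = 70.170 m.
Total = 26.299 + 70.170 = 96.469 m.

Total stopping distance ≈ 96.5 m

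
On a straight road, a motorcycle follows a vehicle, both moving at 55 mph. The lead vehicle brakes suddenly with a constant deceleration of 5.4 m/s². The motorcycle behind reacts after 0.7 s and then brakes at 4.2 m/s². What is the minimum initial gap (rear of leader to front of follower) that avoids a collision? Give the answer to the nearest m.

Minimum gap ≈ 33 m

55 mph × 0.44704 = 24.5872 m/s.
Leader travels v²/(2a_L) = 604.530 / 10.800 = 55.975 m before stopping.
Follower covers v·t_r = 24.5872 × 0.7 = 17.211 m while reacting, then v²/(2a_F) = 604.530 / 8.400 = 71.968 m while braking, for a total of 17.211 + 71.968 = 89.179 m.
Since a_F ≤ a_L and the follower starts braking later, the follower is never slower than the leader, so the closest approach is when both have stopped.
Minimum gap = 89.179 − 55.975 = 33.204 m.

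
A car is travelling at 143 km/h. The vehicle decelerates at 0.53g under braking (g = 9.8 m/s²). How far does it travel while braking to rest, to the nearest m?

Braking distance ≈ 152 m

143 km/h ÷ 3.6 = 39.7222 m/s.
a = 0.53 × 9.8 = 5.194 m/s².
Braking distance = v²/(2a) = 39.7222² / (2 × 5.194) = 1577.853 / 10.388 = 151.892 m.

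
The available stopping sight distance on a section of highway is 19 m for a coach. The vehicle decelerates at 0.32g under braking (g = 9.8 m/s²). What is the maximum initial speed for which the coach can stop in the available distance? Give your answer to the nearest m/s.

Maximum speed ≈ 11 m/s

a = 0.32 × 9.8 = 3.136 m/s².
v²/(2a) = d ⇒ v = √(2 × 3.136 × 19) = √119.17 = 10.9165 m/s.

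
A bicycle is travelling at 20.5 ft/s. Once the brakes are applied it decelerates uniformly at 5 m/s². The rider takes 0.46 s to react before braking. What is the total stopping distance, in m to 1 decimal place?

20.5 ft/s × 0.3048 = 6.2484 m/s.
Reaction distance = v·t_r = 6.2484 × 0.46 = 2.874 m.
Braking distance = v²/(2a) = 6.2484² / (2 × 5.000) = 39.043 / 10.000 = 3.904 m.
Total = 2.874 + 3.904 = 6.778 m.

Total stopping distance ≈ 6.8 m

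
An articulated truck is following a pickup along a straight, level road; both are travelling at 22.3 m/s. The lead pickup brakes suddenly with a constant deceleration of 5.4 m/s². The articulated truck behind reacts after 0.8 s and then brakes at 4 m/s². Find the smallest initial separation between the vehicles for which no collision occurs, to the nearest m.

Leader travels v²/(2a_L) = 497.290 / 10.800 = 46.045 m before stopping.
Follower covers v·t_r = 22.3000 × 0.8 = 17.840 m while reacting, then v²/(2a_F) = 497.290 / 8.000 = 62.161 m while braking, for a total of 17.840 + 62.161 = 80.001 m.
Since a_F ≤ a_L and the follower starts braking later, the follower is never slower than the leader, so the closest approach is when both have stopped.
Minimum gap = 80.001 − 46.045 = 33.956 m.

Minimum gap ≈ 34 m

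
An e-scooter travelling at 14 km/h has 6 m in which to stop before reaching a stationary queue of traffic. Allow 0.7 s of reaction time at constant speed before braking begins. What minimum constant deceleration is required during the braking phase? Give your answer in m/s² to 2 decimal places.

Required deceleration ≈ 2.31 m/s²

14 km/h ÷ 3.6 = 3.8889 m/s.
Distance covered during reaction = 3.8889 × 0.7 = 2.722 m.
Distance available for braking: 6 − 2.722 = 3.278 m.
v² = 2a·d ⇒ a = v²/(2d) = 3.8889² / (2 × 3.278) = 15.124 / 6.556 = 2.3069 m/s².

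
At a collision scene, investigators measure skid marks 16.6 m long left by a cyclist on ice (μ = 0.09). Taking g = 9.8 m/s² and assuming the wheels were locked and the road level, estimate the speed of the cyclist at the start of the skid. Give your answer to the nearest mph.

Deceleration a = μg = 0.09 × 9.8 = 0.882 m/s².
v = √(2a·d) = √(2 × 0.882 × 16.6) = √29.282 = 5.4113 m/s.
= 5.4113 ÷ 0.44704 = 12.105 mph.

Initial speed ≈ 12 mph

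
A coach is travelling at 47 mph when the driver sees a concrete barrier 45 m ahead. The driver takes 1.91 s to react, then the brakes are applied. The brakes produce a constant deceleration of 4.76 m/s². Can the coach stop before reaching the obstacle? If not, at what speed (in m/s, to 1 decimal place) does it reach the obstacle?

47 mph × 0.44704 = 21.0109 m/s.
Reaction distance = 21.0109 × 1.91 = 40.131 m.
Braking distance needed to stop: v²/(2a) = 441.458 / 9.520 = 46.372 m, so total needed = 40.131 + 46.372 = 86.503 m > 45 m — it cannot stop.
Distance remaining when braking begins: 45 − 40.131 = 4.869 m.
v² = v₀² − 2a·d = 441.458 − 2 × 4.760 × 4.869 = 395.105 m²/s².
v = √395.105 = 19.877 m/s.

No — it strikes the obstacle at 19.9 m/s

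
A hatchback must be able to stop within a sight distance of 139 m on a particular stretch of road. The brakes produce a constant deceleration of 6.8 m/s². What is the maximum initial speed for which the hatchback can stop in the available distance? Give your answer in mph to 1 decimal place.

Maximum speed ≈ 97.3 mph

v²/(2a) = d ⇒ v = √(2 × 6.800 × 139) = √1890.40 = 43.4787 m/s.
43.4787 m/s ÷ 0.44704 = 97.259 mph.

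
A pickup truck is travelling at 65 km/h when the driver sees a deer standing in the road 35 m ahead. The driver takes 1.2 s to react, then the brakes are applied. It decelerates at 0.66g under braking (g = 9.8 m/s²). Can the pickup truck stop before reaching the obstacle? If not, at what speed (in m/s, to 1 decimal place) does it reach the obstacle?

No — it strikes the obstacle at 12.4 m/s

65 km/h ÷ 3.6 = 18.0556 m/s.
a = 0.66 × 9.8 = 6.468 m/s².
Reaction distance = 18.0556 × 1.2 = 21.667 m.
Braking distance needed to stop: v²/(2a) = 326.005 / 12.936 = 25.201 m, so total needed = 21.667 + 25.201 = 46.868 m > 35 m — it cannot stop.
Distance remaining when braking begins: 35 − 21.667 = 13.333 m.
v² = v₀² − 2a·d = 326.005 − 2 × 6.468 × 13.333 = 153.529 m²/s².
v = √153.529 = 12.391 m/s.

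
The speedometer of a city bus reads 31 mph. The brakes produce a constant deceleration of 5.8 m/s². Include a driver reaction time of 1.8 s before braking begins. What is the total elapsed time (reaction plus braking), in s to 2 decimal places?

31 mph × 0.44704 = 13.8582 m/s.
Braking time = v/a = 13.8582 / 5.800 = 2.389 s.
Total = 1.8 + 2.389 = 4.189 s.

Total time ≈ 4.19 s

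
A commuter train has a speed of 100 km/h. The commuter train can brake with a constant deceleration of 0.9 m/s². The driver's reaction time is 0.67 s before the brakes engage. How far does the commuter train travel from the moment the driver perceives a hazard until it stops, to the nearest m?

Total stopping distance ≈ 447 m

100 km/h ÷ 3.6 = 27.7778 m/s.
Reaction distance = v·t_r = 27.7778 × 0.67 = 18.611 m.
Braking distance = v²/(2a) = 27.7778² / (2 × 0.900) = 771.606 / 1.800 = 428.670 m.
Total = 18.611 + 428.670 = 447.281 m.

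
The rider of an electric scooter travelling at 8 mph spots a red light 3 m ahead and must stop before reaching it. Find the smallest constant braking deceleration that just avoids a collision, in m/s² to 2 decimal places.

Required deceleration ≈ 2.13 m/s²

8 mph × 0.44704 = 3.5763 m/s.
v² = 2a·d ⇒ a = v²/(2d) = 3.5763² / (2 × 3.000) = 12.790 / 6.000 = 2.1317 m/s².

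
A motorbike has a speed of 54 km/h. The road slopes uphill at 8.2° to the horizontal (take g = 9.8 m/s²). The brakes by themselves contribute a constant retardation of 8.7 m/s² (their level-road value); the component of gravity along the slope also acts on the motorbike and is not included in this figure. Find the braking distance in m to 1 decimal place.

54 km/h ÷ 3.6 = 15.0000 m/s.
Gravity along the uphill slope adds to the braking deceleration: a_eff = 8.700 + 9.8·sin 8.2° = 8.700 + 1.398 = 10.098 m/s².
Braking distance = v²/(2a) = 15.0000² / (2 × 10.098) = 225.000 / 20.196 = 11.141 m.

Braking distance ≈ 11.1 m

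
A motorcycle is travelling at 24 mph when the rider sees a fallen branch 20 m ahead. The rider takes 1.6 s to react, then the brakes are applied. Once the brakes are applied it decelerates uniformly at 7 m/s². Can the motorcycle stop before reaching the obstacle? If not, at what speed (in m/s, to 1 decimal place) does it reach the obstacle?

No — it strikes the obstacle at 8.7 m/s

24 mph × 0.44704 = 10.7290 m/s.
Reaction distance = 10.7290 × 1.6 = 17.166 m.
Braking distance needed to stop: v²/(2a) = 115.111 / 14.000 = 8.222 m, so total needed = 17.166 + 8.222 = 25.388 m > 20 m — it cannot stop.
Distance remaining when braking begins: 20 − 17.166 = 2.834 m.
v² = v₀² − 2a·d = 115.111 − 2 × 7.000 × 2.834 = 75.435 m²/s².
v = √75.435 = 8.685 m/s.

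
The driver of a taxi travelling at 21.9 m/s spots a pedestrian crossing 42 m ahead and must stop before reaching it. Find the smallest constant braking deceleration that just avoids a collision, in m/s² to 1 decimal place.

v² = 2a·d ⇒ a = v²/(2d) = 21.9000² / (2 × 42.000) = 479.610 / 84.000 = 5.7096 m/s².

Required deceleration ≈ 5.7 m/s²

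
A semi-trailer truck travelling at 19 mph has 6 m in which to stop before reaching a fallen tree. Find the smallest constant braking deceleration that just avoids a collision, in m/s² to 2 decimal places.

19 mph × 0.44704 = 8.4938 m/s.
v² = 2a·d ⇒ a = v²/(2d) = 8.4938² / (2 × 6.000) = 72.145 / 12.000 = 6.0121 m/s².

Required deceleration ≈ 6.01 m/s²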